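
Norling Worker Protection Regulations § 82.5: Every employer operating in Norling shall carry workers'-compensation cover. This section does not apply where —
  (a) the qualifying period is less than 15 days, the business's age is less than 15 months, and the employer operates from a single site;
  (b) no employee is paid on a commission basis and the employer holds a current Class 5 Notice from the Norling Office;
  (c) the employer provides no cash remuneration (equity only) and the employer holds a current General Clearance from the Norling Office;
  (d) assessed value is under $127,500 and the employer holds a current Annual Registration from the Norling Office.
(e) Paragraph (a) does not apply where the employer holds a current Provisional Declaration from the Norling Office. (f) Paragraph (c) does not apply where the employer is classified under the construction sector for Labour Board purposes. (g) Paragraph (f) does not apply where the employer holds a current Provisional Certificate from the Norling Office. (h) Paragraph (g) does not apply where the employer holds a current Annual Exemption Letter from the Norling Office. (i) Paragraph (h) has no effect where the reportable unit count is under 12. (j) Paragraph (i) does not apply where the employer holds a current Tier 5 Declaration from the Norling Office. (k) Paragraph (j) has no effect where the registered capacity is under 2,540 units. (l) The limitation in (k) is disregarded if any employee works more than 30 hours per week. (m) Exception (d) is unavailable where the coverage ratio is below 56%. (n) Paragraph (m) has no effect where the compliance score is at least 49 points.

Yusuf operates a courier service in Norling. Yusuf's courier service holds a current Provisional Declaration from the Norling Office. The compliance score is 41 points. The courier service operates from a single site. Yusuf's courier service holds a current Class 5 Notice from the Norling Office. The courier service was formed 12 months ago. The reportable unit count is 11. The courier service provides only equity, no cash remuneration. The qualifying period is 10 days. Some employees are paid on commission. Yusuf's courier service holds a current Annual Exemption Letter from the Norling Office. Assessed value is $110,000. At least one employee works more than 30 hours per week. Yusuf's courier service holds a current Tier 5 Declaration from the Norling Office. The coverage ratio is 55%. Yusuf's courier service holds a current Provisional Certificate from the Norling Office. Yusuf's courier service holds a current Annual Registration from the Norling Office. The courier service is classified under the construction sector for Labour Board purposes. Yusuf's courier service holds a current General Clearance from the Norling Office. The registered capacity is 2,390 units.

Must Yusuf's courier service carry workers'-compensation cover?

Yes — Yusuf's courier service must carry workers'-compensation cover.

Exception (a) is satisfied on its face — the qualifying period is 10 days, less than the 15 days limit; the business's age is 12 months, less than the 15 months limit; the employer operates from a single site. Turning to paragraph (e): (e) operates against (a): a current Provisional Declaration is held. So (a) is unavailable.
Exception (b) fails — some employees are paid on commission.
Exception (c)'s conditions are all satisfied: remuneration is equity-only; a current General Clearance is held. However, paragraphs (f)–(l) must be considered: (f) operates against (c): the courier service is classified under the construction sector. (g) is triggered (a current Provisional Certificate is held), but is set aside by (h): (h) operates against (g): a current Annual Exemption Letter is held. (i) would limit (h) — the reportable unit count is 11, under the 12 limit — but (j) sets (i) aside: (j) operates against (i): a current Tier 5 Declaration is held. (k) would limit (j) — the registered capacity is 2,390 units, under the 2,540 units limit — but (l) sets (k) aside: (l) operates against (k): at least one employee exceeds 30 hours/week. So (c) is unavailable.
Exception (d): assessed value is $110,000, under the $127,500 limit; a current Annual Registration is held — every condition holds. However, paragraphs (m)–(n) must be considered: (m) is engaged — the coverage ratio is 55%, below the 56% limit. (n), which would lift (m), is not engaged — the compliance score is 41 points, short of 49 points. So (d) is unavailable.
No exception is made out. Yusuf's courier service falls within the general rule.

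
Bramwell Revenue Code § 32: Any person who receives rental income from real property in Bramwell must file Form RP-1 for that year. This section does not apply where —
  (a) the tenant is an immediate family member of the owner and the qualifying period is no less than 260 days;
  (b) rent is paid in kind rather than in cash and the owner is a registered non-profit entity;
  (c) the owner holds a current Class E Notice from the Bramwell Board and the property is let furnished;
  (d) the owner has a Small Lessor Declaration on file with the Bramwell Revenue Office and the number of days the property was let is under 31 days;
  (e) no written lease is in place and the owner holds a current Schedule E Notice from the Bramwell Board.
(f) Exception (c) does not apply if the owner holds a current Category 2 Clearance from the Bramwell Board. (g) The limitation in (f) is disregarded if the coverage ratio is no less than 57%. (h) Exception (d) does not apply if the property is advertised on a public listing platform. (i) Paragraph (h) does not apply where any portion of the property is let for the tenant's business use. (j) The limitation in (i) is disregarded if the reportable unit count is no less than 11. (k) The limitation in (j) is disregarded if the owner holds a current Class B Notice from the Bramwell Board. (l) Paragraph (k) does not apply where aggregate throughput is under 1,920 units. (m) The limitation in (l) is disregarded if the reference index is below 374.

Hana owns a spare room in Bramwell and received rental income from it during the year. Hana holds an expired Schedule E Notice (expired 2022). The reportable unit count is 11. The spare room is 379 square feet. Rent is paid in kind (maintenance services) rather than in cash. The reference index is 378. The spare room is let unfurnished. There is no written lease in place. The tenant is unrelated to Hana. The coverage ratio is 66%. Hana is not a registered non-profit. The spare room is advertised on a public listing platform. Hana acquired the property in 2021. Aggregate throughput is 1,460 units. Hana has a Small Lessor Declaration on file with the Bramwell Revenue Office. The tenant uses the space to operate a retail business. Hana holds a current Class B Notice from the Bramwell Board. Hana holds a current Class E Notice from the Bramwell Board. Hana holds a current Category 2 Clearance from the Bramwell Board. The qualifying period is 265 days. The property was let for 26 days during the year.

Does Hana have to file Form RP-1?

Yes — Hana must file Form RP-1.

Exception (a) requires that the tenant is an immediate family member of the owner; but the tenant is unrelated to the owner, so (a) is unavailable.
Exception (b) does not apply: Hana is not a registered non-profit.
Exception (c) fails — the property is let unfurnished.
Exception (d)'s conditions are all satisfied: a Small Lessor Declaration is on file; the number of days the property was let is 26 days, under the 31 days limit. However, paragraphs (h)–(m) must be considered: (h) operates against (d): the property is publicly advertised. (i) would limit (h) — the space is let for business use — but (j) sets (i) aside: (j) operates — the reportable unit count is 11, meeting the 11 threshold. (k) operates (a current Class B Notice is held), but is itself disapplied by (l): (l) operates against (k): aggregate throughput is 1,460 units, under the 1,920 units limit. (m) is not triggered (the reference index is 378, not below 374), so (l) stands. Exception (d) does not apply.
Exception (e) requires that the owner holds a current Schedule E Notice from the Bramwell Board; but there is no Schedule E Notice in force, so (e) is unavailable.
No exception displaces § 32.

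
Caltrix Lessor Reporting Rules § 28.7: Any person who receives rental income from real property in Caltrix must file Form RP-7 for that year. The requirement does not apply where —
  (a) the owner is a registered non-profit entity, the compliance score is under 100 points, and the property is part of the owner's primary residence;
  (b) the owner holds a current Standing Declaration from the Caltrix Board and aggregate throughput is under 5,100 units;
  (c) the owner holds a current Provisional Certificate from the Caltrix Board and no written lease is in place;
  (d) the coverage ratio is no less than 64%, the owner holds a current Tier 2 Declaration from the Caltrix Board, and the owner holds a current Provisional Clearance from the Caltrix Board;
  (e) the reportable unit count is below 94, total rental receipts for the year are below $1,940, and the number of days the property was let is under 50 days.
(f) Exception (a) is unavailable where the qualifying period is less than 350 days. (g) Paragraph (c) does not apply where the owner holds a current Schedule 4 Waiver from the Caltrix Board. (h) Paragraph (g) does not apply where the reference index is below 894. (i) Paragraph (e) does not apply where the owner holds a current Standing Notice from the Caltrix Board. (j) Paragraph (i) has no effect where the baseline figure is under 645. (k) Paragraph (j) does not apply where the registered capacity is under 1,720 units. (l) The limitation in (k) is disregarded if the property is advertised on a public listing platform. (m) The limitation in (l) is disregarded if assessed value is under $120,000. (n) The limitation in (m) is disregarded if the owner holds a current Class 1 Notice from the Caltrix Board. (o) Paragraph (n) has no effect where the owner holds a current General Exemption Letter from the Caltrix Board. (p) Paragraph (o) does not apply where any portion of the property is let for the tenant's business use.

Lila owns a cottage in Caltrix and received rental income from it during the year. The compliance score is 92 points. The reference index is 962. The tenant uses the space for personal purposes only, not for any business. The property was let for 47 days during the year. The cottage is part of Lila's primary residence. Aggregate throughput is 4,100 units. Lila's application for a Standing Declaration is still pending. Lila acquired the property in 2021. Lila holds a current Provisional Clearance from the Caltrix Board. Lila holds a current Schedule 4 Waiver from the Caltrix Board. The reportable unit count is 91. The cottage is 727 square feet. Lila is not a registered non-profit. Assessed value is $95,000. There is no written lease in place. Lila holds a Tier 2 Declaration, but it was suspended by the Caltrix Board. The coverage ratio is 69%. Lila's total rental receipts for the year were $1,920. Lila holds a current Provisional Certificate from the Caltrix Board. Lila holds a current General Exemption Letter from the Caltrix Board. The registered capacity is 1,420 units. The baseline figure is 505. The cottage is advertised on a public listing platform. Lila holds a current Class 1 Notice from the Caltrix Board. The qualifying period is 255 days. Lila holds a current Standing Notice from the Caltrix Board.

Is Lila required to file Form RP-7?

Yes — Lila must file Form RP-7.

Exception (a) fails — Lila is not a registered non-profit.
Exception (b) fails — there is no Standing Declaration in force.
Exception (c): a current Provisional Certificate is held; there is no written lease — every condition holds. However, paragraphs (g)–(h) must be considered: (g) is triggered — a current Schedule 4 Waiver is held. (h) is not triggered (the reference index is 962, not below 894), so (g) stands. So (c) is unavailable.
Exception (d) requires that the owner holds a current Tier 2 Declaration from the Caltrix Board; but no current Tier 2 Declaration is held, so (d) is unavailable.
All of (e)'s requirements are met (the reportable unit count is 91, below the 94 limit; total rental receipts for the year are $1,920, below the $1,940 limit; the number of days the property was let is 47 days, under the 50 days limit). Turning to paragraphs (i)–(p): (i) is triggered — a current Standing Notice is held. (j) would limit (i) — the baseline figure is 505, under the 645 limit — but (k) sets (j) aside: (k) applies — the registered capacity is 1,420 units, under the 1,720 units limit. (l) would limit (k) — the property is publicly advertised — but (m) sets (l) aside: (m) operates against (l): assessed value is $95,000, under the $120,000 limit. (n) operates (a current Class 1 Notice is held), but is displaced by (o): (o) is engaged — a current General Exemption Letter is held. (p), which would lift (o), is not engaged — the space is used for personal purposes only. Exception (e) does not apply.
No exception displaces § 28.7.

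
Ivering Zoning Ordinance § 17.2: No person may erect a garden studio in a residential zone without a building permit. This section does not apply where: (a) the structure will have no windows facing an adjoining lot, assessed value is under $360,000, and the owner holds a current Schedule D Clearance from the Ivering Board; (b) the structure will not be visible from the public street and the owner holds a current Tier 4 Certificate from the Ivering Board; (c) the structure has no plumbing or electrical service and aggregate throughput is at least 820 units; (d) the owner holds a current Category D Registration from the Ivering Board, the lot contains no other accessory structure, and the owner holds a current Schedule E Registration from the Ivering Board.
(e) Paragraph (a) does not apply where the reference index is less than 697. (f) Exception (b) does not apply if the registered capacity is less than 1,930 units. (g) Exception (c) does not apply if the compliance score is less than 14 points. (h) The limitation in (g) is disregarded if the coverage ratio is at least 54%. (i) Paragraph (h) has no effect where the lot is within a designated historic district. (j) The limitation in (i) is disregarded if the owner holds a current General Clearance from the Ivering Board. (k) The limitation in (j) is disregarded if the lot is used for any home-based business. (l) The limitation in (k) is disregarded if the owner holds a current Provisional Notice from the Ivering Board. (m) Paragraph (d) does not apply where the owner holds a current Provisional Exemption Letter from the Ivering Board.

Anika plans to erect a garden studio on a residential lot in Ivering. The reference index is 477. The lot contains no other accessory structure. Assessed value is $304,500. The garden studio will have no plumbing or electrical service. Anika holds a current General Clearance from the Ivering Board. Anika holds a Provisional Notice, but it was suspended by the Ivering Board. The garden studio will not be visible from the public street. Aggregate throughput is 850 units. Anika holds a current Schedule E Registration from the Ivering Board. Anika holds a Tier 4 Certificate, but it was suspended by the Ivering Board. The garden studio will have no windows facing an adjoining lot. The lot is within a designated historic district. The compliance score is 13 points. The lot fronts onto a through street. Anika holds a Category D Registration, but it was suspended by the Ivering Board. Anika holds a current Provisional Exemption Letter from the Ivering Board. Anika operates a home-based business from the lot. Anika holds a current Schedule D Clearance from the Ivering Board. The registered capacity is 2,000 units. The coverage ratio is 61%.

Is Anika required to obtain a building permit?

Yes — Anika must obtain a building permit.

Exception (a): no windows face an adjoining lot; assessed value is $304,500, under the $360,000 limit; a current Schedule D Clearance is held — every condition holds. However, paragraph (e) must be considered: (e) operates against (a): the reference index is 477, less than the 697 limit. So (a) is unavailable.
Exception (b) fails — no current Tier 4 Certificate is held.
All of (c)'s requirements are met (there is no plumbing or electrical service; aggregate throughput is 850 units, meeting the 820 units threshold). But: (g) operates against (c): the compliance score is 13 points, less than the 14 points limit. (h) applies (the coverage ratio is 61%, meeting the 54% threshold), but is overridden by (i): (i) operates against (h): the lot is in a historic district. (j) is triggered (a current General Clearance is held), but is itself disapplied by (k): (k) operates against (j): a home-based business operates on the lot. (l), which would lift (k), is inapplicable — no current Provisional Notice is held. Exception (c) does not apply.
Exception (d) requires that the owner holds a current Category D Registration from the Ivering Board; but no current Category D Registration is held, so (d) is unavailable.
None of the exceptions is available; § 17.2 applies in full.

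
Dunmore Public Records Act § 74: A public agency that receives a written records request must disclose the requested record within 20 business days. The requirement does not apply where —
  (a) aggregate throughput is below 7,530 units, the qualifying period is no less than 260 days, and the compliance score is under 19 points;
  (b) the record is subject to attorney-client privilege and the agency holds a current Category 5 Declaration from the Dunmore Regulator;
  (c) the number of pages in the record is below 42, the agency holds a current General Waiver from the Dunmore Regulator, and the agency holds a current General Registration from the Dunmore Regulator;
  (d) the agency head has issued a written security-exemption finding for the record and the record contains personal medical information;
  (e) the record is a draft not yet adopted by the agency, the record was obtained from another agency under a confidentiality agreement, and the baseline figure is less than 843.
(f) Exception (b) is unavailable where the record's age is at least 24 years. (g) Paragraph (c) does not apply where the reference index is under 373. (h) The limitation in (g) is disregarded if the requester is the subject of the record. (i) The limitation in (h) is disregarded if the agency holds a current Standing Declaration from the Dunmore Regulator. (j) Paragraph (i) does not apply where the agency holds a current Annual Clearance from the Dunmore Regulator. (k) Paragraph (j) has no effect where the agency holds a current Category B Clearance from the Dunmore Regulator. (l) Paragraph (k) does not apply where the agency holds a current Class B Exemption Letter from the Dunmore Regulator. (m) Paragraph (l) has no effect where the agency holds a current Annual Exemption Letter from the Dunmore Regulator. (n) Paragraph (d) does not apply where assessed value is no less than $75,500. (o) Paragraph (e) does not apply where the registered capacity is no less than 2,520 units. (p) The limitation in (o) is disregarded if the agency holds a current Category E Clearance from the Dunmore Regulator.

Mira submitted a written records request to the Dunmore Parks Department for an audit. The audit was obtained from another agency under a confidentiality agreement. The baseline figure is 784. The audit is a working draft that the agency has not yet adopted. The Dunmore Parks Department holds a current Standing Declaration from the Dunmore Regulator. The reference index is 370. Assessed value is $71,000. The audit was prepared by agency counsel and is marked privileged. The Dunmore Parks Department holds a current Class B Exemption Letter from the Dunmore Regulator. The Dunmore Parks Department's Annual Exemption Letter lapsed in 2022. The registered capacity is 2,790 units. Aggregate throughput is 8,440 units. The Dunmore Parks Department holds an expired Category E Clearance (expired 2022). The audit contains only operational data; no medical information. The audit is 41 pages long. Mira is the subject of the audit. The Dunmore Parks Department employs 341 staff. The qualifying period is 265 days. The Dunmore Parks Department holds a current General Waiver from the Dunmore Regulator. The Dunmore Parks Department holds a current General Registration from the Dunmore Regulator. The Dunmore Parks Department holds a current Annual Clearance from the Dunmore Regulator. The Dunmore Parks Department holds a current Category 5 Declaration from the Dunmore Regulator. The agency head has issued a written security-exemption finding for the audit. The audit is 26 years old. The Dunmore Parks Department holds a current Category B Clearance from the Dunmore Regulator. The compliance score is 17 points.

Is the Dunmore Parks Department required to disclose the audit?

Exception (a) fails — aggregate throughput is 8,440 units, not below 7,530 units.
Exception (b): the audit is privileged; a current Category 5 Declaration is held — every condition holds. But applying paragraph (f): (f) operates against (b): the record's age is 26 years, meeting the 24 years threshold. So (b) is unavailable.
Exception (c) is satisfied on its face — the number of pages in the record is 41, below the 42 limit; a current General Waiver is held; a current General Registration is held. Applying paragraphs (g)–(m): (g) would limit (c) — the reference index is 370, under the 373 limit — but (h) sets (g) aside: (h) is triggered — Mira is the subject of the audit. (i) would limit (h) — a current Standing Declaration is held — but (j) sets (i) aside: (j) operates against (i): a current Annual Clearance is held. (k) is engaged (a current Category B Clearance is held), but is overridden by (l): (l) is triggered — a current Class B Exemption Letter is held. (m) is not engaged (there is no Annual Exemption Letter in force), so (l) stands. (c) remains available.
Exception (d) does not apply: the audit contains only operational data.
All of (e)'s requirements are met (the audit is an unadopted draft; the audit was obtained under a confidentiality agreement; the baseline figure is 784, less than the 843 limit). But applying paragraphs (o)–(p): (o) operates against (e): the registered capacity is 2,790 units, meeting the 2,520 units threshold. (p) is inapplicable (the Category E Clearance is not current), so (o) stands. (e) is therefore removed.

No — exception (c) applies; the Dunmore Parks Department is not required to disclose the audit.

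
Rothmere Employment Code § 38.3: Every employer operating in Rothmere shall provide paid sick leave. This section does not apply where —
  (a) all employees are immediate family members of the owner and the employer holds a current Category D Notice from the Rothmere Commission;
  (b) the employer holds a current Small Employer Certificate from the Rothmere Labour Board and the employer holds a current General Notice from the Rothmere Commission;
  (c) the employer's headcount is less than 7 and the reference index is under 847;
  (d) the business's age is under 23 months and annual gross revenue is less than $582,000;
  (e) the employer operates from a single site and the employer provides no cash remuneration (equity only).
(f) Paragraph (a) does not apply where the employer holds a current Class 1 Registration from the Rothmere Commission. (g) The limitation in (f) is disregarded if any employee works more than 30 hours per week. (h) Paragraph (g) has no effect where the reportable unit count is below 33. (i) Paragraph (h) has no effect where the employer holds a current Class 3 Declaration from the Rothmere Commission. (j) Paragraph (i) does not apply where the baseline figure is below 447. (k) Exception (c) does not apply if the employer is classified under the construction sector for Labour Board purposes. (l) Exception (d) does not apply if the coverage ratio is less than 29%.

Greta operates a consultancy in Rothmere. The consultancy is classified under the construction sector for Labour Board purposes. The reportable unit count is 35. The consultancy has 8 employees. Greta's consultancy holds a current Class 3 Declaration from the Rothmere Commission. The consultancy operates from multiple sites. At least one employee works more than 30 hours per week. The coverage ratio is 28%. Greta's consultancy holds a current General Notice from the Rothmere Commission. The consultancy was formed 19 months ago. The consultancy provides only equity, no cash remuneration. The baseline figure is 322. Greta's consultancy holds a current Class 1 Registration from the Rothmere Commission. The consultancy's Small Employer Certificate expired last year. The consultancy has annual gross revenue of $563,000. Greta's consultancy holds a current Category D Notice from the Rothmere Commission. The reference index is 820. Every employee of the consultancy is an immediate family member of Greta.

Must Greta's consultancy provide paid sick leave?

Exception (a): every employee is an immediate family member; a current Category D Notice is held — every condition holds. Considering the limiting provisions: (f) is engaged (a current Class 1 Registration is held), but is overridden by (g): (g) operates against (f): at least one employee exceeds 30 hours/week. (h), which would lift (g), is not engaged — the reportable unit count is 35, not below 33. Exception (a) stands.
Exception (b) fails — the Small Employer Certificate has expired.
Exception (c) fails — the employer's headcount is 8, not less than 7.
Exception (d): the business's age is 19 months, under the 23 months limit; annual gross revenue is $563,000, less than the $582,000 limit — every condition holds. But: (l) operates against (d): the coverage ratio is 28%, less than the 29% limit. (d) is therefore removed.
Exception (e) does not apply: the employer operates from multiple sites.

No — exception (a) applies; Greta's consultancy is not required to provide paid sick leave.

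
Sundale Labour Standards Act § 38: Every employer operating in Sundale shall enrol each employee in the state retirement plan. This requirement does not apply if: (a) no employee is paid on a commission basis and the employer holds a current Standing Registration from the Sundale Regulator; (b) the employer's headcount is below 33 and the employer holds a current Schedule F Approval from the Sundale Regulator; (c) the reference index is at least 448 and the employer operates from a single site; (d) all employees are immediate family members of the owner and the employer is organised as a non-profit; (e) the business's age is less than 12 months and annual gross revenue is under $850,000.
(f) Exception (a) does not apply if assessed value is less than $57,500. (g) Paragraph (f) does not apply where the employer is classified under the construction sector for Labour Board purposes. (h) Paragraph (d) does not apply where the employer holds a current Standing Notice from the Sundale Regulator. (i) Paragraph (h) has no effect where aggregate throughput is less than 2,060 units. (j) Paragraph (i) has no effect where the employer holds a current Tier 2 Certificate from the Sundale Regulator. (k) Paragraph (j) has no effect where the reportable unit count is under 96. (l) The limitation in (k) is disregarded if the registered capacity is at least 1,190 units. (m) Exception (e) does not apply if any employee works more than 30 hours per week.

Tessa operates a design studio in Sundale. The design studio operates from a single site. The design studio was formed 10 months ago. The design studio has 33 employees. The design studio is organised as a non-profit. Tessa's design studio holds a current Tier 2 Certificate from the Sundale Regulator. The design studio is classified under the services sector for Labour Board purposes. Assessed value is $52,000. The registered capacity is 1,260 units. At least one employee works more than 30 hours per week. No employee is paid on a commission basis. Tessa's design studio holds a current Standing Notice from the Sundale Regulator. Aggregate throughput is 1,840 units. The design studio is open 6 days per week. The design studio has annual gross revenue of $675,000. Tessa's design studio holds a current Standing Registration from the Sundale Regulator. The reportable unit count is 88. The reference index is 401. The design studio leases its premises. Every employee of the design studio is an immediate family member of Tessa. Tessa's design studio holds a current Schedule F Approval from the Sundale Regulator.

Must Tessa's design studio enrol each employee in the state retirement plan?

All of (a)'s requirements are met (no employee is paid on commission; a current Standing Registration is held). Turning to paragraphs (f)–(g): (f) applies — assessed value is $52,000, less than the $57,500 limit. (g), which would lift (f), is not triggered — the design studio is classified under the services sector. Exception (a) does not apply.
Exception (b) does not apply: the employer's headcount is 33, not below 33.
Exception (c) requires that the reference index is at least 448; but the reference index is 401, short of 448, so (c) is unavailable.
Exception (d) is satisfied on its face — every employee is an immediate family member; the employer is a non-profit. However, paragraphs (h)–(l) must be considered: (h) is triggered — a current Standing Notice is held. (i) applies (aggregate throughput is 1,840 units, less than the 2,060 units limit), but is displaced by (j): (j) is engaged — a current Tier 2 Certificate is held. (k) would limit (j) — the reportable unit count is 88, under the 96 limit — but (l) sets (k) aside: (l) operates against (k): the registered capacity is 1,260 units, meeting the 1,190 units threshold. (d) is therefore removed.
Exception (e): the business's age is 10 months, less than the 12 months limit; annual gross revenue is $675,000, under the $850,000 limit — every condition holds. But: (m) operates — at least one employee exceeds 30 hours/week. So (e) is unavailable.
None of the exceptions is available; § 38 applies in full.

Yes — Tessa's design studio must enrol each employee in the state retirement plan.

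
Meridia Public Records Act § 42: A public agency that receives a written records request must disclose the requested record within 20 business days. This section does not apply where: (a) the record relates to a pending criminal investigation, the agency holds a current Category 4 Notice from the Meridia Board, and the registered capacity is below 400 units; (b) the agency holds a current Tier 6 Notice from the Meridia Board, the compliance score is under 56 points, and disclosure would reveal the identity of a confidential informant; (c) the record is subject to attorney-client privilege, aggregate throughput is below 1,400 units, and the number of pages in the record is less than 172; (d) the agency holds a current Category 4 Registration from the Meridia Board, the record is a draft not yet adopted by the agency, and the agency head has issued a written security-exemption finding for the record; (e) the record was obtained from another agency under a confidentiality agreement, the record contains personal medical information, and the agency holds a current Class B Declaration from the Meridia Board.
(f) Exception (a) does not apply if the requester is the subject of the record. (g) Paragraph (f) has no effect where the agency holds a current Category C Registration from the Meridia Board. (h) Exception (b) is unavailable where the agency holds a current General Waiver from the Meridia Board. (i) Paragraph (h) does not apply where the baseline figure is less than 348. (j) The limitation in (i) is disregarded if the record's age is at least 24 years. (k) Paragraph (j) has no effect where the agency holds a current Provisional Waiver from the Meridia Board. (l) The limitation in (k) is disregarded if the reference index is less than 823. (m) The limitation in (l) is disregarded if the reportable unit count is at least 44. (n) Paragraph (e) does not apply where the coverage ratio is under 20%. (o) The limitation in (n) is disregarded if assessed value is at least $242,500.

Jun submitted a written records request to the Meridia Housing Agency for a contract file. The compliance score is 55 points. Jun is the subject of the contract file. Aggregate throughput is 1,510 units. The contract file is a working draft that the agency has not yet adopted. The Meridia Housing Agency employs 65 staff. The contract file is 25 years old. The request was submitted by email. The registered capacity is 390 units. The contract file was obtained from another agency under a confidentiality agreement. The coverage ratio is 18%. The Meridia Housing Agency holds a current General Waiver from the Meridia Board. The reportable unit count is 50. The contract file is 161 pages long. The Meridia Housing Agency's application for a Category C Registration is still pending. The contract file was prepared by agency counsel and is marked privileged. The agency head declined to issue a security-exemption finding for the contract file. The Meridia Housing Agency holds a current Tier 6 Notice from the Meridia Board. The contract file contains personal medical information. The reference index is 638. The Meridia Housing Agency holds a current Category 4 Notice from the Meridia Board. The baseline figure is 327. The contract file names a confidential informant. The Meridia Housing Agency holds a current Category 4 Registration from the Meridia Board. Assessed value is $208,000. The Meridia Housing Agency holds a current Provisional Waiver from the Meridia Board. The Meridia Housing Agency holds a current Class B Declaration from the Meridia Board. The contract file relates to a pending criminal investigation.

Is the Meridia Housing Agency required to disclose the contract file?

Exception (a) is satisfied on its face — the contract file relates to a pending investigation; a current Category 4 Notice is held; the registered capacity is 390 units, below the 400 units limit. But applying paragraphs (f)–(g): (f) operates — Jun is the subject of the contract file. (g), which would lift (f), is not triggered — no current Category C Registration is held. Exception (a) does not apply.
Exception (b)'s conditions are all satisfied: a current Tier 6 Notice is held; the compliance score is 55 points, under the 56 points limit; the contract file names a confidential informant. Considering the limiting provisions: (h) would limit (b) — a current General Waiver is held — but (i) sets (h) aside: (i) operates — the baseline figure is 327, less than the 348 limit. (j) would limit (i) — the record's age is 25 years, meeting the 24 years threshold — but (k) sets (j) aside: (k) operates against (j): a current Provisional Waiver is held. (l) applies (the reference index is 638, less than the 823 limit), but is displaced by (m): (m) operates against (l): the reportable unit count is 50, meeting the 44 threshold. So (b) applies.
Exception (c) requires that aggregate throughput is below 1,400 units; but aggregate throughput is 1,510 units, not below 1,400 units, so (c) is unavailable.
Exception (d) requires that the agency head has issued a written security-exemption finding for the record; but the agency head declined to issue a security-exemption finding, so (d) is unavailable.
Exception (e): the contract file was obtained under a confidentiality agreement; the contract file contains personal medical information; a current Class B Declaration is held — every condition holds. But: (n) operates against (e): the coverage ratio is 18%, under the 20% limit. (o), which would lift (n), is not triggered — assessed value is $208,000, short of $242,500. So (e) is unavailable.

No — exception (b) applies; the Meridia Housing Agency is not required to disclose the contract file.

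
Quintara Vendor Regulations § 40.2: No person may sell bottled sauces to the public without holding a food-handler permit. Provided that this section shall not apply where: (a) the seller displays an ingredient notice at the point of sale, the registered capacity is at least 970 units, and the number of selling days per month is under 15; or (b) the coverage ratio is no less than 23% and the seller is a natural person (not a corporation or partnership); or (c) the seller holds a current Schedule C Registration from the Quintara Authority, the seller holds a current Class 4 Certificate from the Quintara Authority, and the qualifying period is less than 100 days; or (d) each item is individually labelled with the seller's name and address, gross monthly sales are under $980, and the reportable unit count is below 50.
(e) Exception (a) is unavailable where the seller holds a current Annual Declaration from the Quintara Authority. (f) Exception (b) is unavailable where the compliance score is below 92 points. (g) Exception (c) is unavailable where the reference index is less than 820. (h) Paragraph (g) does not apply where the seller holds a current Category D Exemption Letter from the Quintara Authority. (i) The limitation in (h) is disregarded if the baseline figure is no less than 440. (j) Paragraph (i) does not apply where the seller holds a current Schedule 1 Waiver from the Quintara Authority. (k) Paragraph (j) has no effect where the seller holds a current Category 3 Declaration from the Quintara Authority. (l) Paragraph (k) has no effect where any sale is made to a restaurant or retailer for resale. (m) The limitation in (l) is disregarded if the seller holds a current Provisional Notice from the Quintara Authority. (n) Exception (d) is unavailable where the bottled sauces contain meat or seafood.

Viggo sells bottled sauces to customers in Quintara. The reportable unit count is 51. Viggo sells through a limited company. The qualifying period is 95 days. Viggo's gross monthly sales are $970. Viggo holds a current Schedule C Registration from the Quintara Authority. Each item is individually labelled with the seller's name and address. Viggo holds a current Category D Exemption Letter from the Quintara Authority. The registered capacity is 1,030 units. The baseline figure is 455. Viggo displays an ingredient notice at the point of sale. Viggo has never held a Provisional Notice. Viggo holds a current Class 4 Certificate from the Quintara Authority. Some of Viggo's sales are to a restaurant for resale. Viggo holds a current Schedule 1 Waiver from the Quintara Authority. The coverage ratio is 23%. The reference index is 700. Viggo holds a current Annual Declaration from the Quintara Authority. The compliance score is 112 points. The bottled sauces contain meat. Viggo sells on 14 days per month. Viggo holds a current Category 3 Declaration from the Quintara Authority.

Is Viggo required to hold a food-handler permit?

All of (a)'s requirements are met (an ingredient notice is displayed; the registered capacity is 1,030 units, meeting the 970 units threshold; the number of selling days per month is 14, under the 15 limit). However, paragraph (e) must be considered: (e) operates against (a): a current Annual Declaration is held. So (a) is unavailable.
Exception (b) fails — the seller operates through a limited company.
Exception (c)'s conditions are all satisfied: a current Schedule C Registration is held; a current Class 4 Certificate is held; the qualifying period is 95 days, less than the 100 days limit. As to paragraphs (g)–(m): (g) would limit (c) — the reference index is 700, less than the 820 limit — but (h) sets (g) aside: (h) is triggered — a current Category D Exemption Letter is held. (i) applies (the baseline figure is 455, meeting the 440 threshold), but is overridden by (j): (j) operates against (i): a current Schedule 1 Waiver is held. (k) would limit (j) — a current Category 3 Declaration is held — but (l) sets (k) aside: (l) operates against (k): some sales are to a restaurant for resale. (m), which would lift (l), does not operate here — the Provisional Notice is not current. (c) remains available.
Exception (d) does not apply: the reportable unit count is 51, not below 50.

No — exception (c) applies; Viggo is not required to hold a food-handler permit.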